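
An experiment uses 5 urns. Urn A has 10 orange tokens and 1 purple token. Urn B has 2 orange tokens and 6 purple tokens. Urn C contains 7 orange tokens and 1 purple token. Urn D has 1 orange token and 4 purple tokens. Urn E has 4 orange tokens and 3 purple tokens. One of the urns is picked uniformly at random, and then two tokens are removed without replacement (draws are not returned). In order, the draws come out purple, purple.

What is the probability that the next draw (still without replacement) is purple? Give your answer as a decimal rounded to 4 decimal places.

0.6145

For each hypothesis, P(data | H) works out to: P(data | urn A) = (1/11)(0/10) = 0; P(data | urn B) = (6/8)(5/7) = 15/28; P(data | urn C) = (1/8)(0/7) = 0; P(data | urn D) = (4/5)(3/4) = 3/5; P(data | urn E) = (3/7)(2/6) = 1/7.
Weighting by the prior gives 1/5 · 0 = 0, 1/5 · 15/28 = 3/28, 1/5 · 0 = 0, 1/5 · 3/5 = 3/25, 1/5 · 1/7 = 1/35; these sum to 179/700.
The posterior is then P(urn A | data) = 0, P(urn B | data) = 75/179, P(urn C | data) = 0, P(urn D | data) = 84/179, P(urn E | data) = 20/179.
So P(purple next | data) = Σ P(purple next | H) P(H | data) = (2/3)(75/179) + (2/3)(84/179) + (1/5)(20/179) = 110/179.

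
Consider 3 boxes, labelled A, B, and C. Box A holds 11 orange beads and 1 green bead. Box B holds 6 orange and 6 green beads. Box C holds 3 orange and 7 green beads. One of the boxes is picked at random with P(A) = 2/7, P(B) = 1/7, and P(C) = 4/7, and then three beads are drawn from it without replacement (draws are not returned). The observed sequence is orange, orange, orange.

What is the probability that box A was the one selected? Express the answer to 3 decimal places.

0.924

For each hypothesis, P(data | H) works out to: P(data | box A) = (11/12)(10/11)(9/10) = 0.75; P(data | box B) = (6/12)(5/11)(4/10) = 0.090909; P(data | box C) = (3/10)(2/9)(1/8) = 0.0083333.
Multiplying each by its prior: 2/7 · 0.75 = 0.21429, 1/7 · 0.090909 = 0.012987, 4/7 · 0.0083333 = 0.0047619; these sum to 0.23203.
By Bayes' rule, P(box A | data) = (0.21429) / (0.23203) = 0.92351.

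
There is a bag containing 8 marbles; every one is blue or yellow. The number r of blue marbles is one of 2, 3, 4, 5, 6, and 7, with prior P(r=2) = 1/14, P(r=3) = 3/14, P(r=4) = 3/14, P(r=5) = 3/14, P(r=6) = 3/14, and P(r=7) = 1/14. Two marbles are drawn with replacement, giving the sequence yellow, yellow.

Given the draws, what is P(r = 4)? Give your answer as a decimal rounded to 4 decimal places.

0.2412

Under each hypothesis, the probability of the observed sequence is: P(data | r = 2) = (6/8)(6/8) = 9/16; P(data | r = 3) = (5/8)(5/8) = 25/64; P(data | r = 4) = (4/8)(4/8) = 1/4; P(data | r = 5) = (3/8)(3/8) = 9/64; P(data | r = 6) = (2/8)(2/8) = 1/16; P(data | r = 7) = (1/8)(1/8) = 1/64.
Weighting by the prior gives 1/14 · 9/16 = 9/224, 3/14 · 25/64 = 75/896, 3/14 · 1/4 = 3/56, 3/14 · 9/64 = 27/896, 3/14 · 1/16 = 3/224, 1/14 · 1/64 = 1/896; summing to 199/896.
So P(r = 4 | data) = (3/56) / (199/896) = 48/199.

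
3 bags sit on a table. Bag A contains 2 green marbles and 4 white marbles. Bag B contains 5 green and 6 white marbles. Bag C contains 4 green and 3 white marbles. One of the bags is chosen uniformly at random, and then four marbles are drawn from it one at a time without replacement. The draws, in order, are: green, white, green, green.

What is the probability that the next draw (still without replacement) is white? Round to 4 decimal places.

The likelihood of the observed sequence under each hypothesis: P(data | bag A) = (2/6)(4/5)(1/4)(0/3) = 0; P(data | bag B) = (5/11)(6/10)(4/9)(3/8) = 0.045455; P(data | bag C) = (4/7)(3/6)(3/5)(2/4) = 0.085714.
Multiplying each by its prior: 1/3 · 0 = 0, 1/3 · 0.045455 = 0.015152, 1/3 · 0.085714 = 0.028571; with total 0.043723.
The posterior is then P(bag A | data) = 0, P(bag B | data) = 0.34653, P(bag C | data) = 0.65347.
So P(white next | data) = Σ P(white next | H) P(H | data) = (5/7)(0.34653) + (2/3)(0.65347) = 0.68317.

0.6832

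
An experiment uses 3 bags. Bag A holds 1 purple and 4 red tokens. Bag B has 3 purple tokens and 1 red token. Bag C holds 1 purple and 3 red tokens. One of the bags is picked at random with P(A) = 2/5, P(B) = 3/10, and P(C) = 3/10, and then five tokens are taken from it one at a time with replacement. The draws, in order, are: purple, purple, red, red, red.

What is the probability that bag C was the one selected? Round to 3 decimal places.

0.422

Under each hypothesis, the probability of the observed sequence is: P(data | bag A) = (1/5)(1/5)(4/5)(4/5)(4/5) = 0.02048; P(data | bag B) = (3/4)(3/4)(1/4)(1/4)(1/4) = 0.0087891; P(data | bag C) = (1/4)(1/4)(3/4)(3/4)(3/4) = 0.026367.
The prior-weighted likelihoods are 2/5 · 0.02048 = 0.008192, 3/10 · 0.0087891 = 0.0026367, 3/10 · 0.026367 = 0.0079102; these sum to 0.018739.
By Bayes' rule, P(bag C | data) = (0.0079102) / (0.018739) = 0.42213.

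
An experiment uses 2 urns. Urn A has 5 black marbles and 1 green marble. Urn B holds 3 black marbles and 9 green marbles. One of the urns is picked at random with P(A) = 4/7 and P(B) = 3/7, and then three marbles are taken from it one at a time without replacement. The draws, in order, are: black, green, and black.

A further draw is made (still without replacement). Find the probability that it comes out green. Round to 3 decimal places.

0.138

For each hypothesis, P(data | H) works out to: P(data | urn A) = (5/6)(1/5)(4/4) = 0.16667; P(data | urn B) = (3/12)(9/11)(2/10) = 0.040909.
Weighting by the prior gives 4/7 · 0.16667 = 0.095238, 3/7 · 0.040909 = 0.017532; these sum to 0.11277.
Dividing through by the total gives posterior P(urn A | data) = 0.84453, P(urn B | data) = 0.15547.
Averaging over the posterior, P(green next | data) = (0)(0.84453) + (8/9)(0.15547) = 0.1382.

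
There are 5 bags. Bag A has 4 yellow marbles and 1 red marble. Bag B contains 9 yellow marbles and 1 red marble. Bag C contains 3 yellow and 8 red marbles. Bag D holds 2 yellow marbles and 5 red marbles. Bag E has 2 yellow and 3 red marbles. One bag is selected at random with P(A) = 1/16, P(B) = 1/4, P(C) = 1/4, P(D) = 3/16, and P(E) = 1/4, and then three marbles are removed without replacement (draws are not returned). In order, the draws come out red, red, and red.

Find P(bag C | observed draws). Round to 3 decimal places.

For each hypothesis, P(data | H) works out to: P(data | bag A) = (1/5)(0/4) = 0; P(data | bag B) = (1/10)(0/9) = 0; P(data | bag C) = (8/11)(7/10)(6/9) = 56/165; P(data | bag D) = (5/7)(4/6)(3/5) = 2/7; P(data | bag E) = (3/5)(2/4)(1/3) = 1/10.
Weighting by the prior gives 1/16 · 0 = 0, 1/4 · 0 = 0, 1/4 · 56/165 = 14/165, 3/16 · 2/7 = 3/56, 1/4 · 1/10 = 1/40; summing to 151/924.
So P(bag C | data) = (14/165) / (151/924) = 392/755.

0.519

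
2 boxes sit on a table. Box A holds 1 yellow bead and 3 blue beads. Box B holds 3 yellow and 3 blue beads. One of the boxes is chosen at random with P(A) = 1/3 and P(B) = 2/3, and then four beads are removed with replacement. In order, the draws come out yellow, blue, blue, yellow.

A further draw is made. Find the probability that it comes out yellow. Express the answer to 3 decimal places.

For each hypothesis, P(data | H) works out to: P(data | box A) = (1/4)(3/4)(3/4)(1/4) = 9/256; P(data | box B) = (3/6)(3/6)(3/6)(3/6) = 1/16.
Multiplying each by its prior: 1/3 · 9/256 = 3/256, 2/3 · 1/16 = 1/24; with total 41/768.
Dividing through by the total gives posterior P(box A | data) = 9/41, P(box B | data) = 32/41.
The predictive probability is P(yellow next | data) = (1/4)(9/41) + (1/2)(32/41) = 73/164.

0.445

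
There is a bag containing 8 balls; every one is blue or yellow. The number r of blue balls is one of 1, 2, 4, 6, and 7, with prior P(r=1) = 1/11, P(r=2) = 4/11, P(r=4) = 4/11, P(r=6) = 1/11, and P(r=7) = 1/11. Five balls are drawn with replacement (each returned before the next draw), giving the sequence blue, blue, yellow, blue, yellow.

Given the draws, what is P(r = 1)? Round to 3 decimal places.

For each hypothesis, P(data | H) works out to: P(data | r = 1) = (1/8)(1/8)(7/8)(1/8)(7/8) = 0.0014954; P(data | r = 2) = (2/8)(2/8)(6/8)(2/8)(6/8) = 0.0087891; P(data | r = 4) = (4/8)(4/8)(4/8)(4/8)(4/8) = 0.03125; P(data | r = 6) = (6/8)(6/8)(2/8)(6/8)(2/8) = 0.026367; P(data | r = 7) = (7/8)(7/8)(1/8)(7/8)(1/8) = 0.010468.
The prior-weighted likelihoods are 1/11 · 0.0014954 = 0.00013594, 4/11 · 0.0087891 = 0.003196, 4/11 · 0.03125 = 0.011364, 1/11 · 0.026367 = 0.002397, 1/11 · 0.010468 = 0.00095159; these sum to 0.018044.
Therefore the posterior P(r = 1 | data) = (0.00013594) / (0.018044) = 0.0075338.

0.008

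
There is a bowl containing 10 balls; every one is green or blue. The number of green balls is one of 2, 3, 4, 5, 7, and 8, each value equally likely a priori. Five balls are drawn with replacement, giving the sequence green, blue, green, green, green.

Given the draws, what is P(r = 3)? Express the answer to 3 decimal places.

The likelihood of the observed sequence under each hypothesis: P(data | r = 2) = (2/10)(8/10)(2/10)(2/10)(2/10) = 0.00128; P(data | r = 3) = (3/10)(7/10)(3/10)(3/10)(3/10) = 0.00567; P(data | r = 4) = (4/10)(6/10)(4/10)(4/10)(4/10) = 0.01536; P(data | r = 5) = (5/10)(5/10)(5/10)(5/10)(5/10) = 0.03125; P(data | r = 7) = (7/10)(3/10)(7/10)(7/10)(7/10) = 0.07203; P(data | r = 8) = (8/10)(2/10)(8/10)(8/10)(8/10) = 0.08192.
Weighting by the prior gives 1/6 · 0.00128 = 0.00021333, 1/6 · 0.00567 = 0.000945, 1/6 · 0.01536 = 0.00256, 1/6 · 0.03125 = 0.0052083, 1/6 · 0.07203 = 0.012005, 1/6 · 0.08192 = 0.013653; these sum to 0.034585.
So P(r = 3 | data) = (0.000945) / (0.034585) = 0.027324.

0.027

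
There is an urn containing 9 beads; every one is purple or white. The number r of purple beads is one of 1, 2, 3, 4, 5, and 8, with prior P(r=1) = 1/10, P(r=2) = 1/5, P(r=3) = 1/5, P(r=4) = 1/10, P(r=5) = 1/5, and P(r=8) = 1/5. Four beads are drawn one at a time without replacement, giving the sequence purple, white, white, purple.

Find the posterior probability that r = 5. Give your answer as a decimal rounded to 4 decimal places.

Compute the likelihood of the observed sequence for each case: P(data | r = 1) = (1/9)(8/8)(7/7)(0/6) = 0; P(data | r = 2) = (2/9)(7/8)(6/7)(1/6) = 1/36; P(data | r = 3) = (3/9)(6/8)(5/7)(2/6) = 5/84; P(data | r = 4) = (4/9)(5/8)(4/7)(3/6) = 5/63; P(data | r = 5) = (5/9)(4/8)(3/7)(4/6) = 5/63; P(data | r = 8) = (8/9)(1/8)(0/7) = 0.
Weighting by the prior gives 1/10 · 0 = 0, 1/5 · 1/36 = 1/180, 1/5 · 5/84 = 1/84, 1/10 · 5/63 = 1/126, 1/5 · 5/63 = 1/63, 1/5 · 0 = 0; these sum to 13/315.
So P(r = 5 | data) = (1/63) / (13/315) = 5/13.

0.3846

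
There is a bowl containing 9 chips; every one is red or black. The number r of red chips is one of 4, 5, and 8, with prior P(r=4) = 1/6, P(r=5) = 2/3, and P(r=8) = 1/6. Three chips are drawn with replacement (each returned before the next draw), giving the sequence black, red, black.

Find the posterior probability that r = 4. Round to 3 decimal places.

0.234

The likelihood of the observed sequence under each hypothesis: P(data | r = 4) = (5/9)(4/9)(5/9) = 0.13717; P(data | r = 5) = (4/9)(5/9)(4/9) = 0.10974; P(data | r = 8) = (1/9)(8/9)(1/9) = 0.010974.
Multiplying each by its prior: 1/6 · 0.13717 = 0.022862, 2/3 · 0.10974 = 0.07316, 1/6 · 0.010974 = 0.001829; summing to 0.097851.
Therefore the posterior P(r = 4 | data) = (0.022862) / (0.097851) = 0.23364.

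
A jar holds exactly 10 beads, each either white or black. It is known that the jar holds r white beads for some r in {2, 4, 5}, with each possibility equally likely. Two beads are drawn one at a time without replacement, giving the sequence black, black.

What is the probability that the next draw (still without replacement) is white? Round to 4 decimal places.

0.3915

The likelihood of the observed sequence under each hypothesis: P(data | r = 2) = (8/10)(7/9) = 28/45; P(data | r = 4) = (6/10)(5/9) = 1/3; P(data | r = 5) = (5/10)(4/9) = 2/9.
The prior-weighted likelihoods are 1/3 · 28/45 = 28/135, 1/3 · 1/3 = 1/9, 1/3 · 2/9 = 2/27; these sum to 53/135.
Dividing through by the total gives posterior P(r = 2 | data) = 28/53, P(r = 4 | data) = 15/53, P(r = 5 | data) = 10/53.
So P(white next | data) = Σ P(white next | H) P(H | data) = (1/4)(28/53) + (1/2)(15/53) + (5/8)(10/53) = 83/212.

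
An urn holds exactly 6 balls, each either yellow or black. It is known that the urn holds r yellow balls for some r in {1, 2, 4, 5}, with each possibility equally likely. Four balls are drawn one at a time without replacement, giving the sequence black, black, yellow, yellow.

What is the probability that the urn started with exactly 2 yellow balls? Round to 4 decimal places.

0.5000

Under each hypothesis, the probability of the observed sequence is: P(data | r = 1) = (5/6)(4/5)(1/4)(0/3) = 0; P(data | r = 2) = (4/6)(3/5)(2/4)(1/3) = 1/15; P(data | r = 4) = (2/6)(1/5)(4/4)(3/3) = 1/15; P(data | r = 5) = (1/6)(0/5) = 0.
Weighting by the prior gives 1/4 · 0 = 0, 1/4 · 1/15 = 1/60, 1/4 · 1/15 = 1/60, 1/4 · 0 = 0; with total 1/30.
Therefore the posterior P(r = 2 | data) = (1/60) / (1/30) = 1/2.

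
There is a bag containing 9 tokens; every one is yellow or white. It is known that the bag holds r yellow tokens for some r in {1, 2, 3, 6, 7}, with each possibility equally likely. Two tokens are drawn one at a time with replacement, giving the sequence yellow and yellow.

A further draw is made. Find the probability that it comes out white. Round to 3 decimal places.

The likelihood of the observed sequence under each hypothesis: P(data | r = 1) = (1/9)(1/9) = 1/81; P(data | r = 2) = (2/9)(2/9) = 4/81; P(data | r = 3) = (3/9)(3/9) = 1/9; P(data | r = 6) = (6/9)(6/9) = 4/9; P(data | r = 7) = (7/9)(7/9) = 49/81.
Weighting by the prior gives 1/5 · 1/81 = 1/405, 1/5 · 4/81 = 4/405, 1/5 · 1/9 = 1/45, 1/5 · 4/9 = 4/45, 1/5 · 49/81 = 49/405; summing to 11/45.
Dividing through by the total gives posterior P(r = 1 | data) = 1/99, P(r = 2 | data) = 4/99, P(r = 3 | data) = 1/11, P(r = 6 | data) = 4/11, P(r = 7 | data) = 49/99.
Averaging over the posterior, P(white next | data) = (8/9)(1/99) + (7/9)(4/99) + (2/3)(1/11) + (1/3)(4/11) + (2/9)(49/99) = 296/891.

0.332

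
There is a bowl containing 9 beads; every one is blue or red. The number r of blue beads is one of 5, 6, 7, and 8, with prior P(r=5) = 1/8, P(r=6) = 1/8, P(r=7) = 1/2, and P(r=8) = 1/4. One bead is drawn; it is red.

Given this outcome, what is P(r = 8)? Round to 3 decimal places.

For each hypothesis, P(data | H) works out to: P(data | r = 5) = (4/9) = 4/9; P(data | r = 6) = (3/9) = 1/3; P(data | r = 7) = (2/9) = 2/9; P(data | r = 8) = (1/9) = 1/9.
Multiplying each by its prior: 1/8 · 4/9 = 1/18, 1/8 · 1/3 = 1/24, 1/2 · 2/9 = 1/9, 1/4 · 1/9 = 1/36; summing to 17/72.
By Bayes' rule, P(r = 8 | data) = (1/36) / (17/72) = 2/17.

0.118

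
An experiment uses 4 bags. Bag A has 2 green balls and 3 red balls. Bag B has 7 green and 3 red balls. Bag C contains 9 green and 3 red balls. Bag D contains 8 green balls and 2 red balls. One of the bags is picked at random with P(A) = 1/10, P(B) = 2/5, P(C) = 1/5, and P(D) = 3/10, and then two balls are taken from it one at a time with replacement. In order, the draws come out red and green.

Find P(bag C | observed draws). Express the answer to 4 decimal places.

Compute the likelihood of the observed sequence for each case: P(data | bag A) = (3/5)(2/5) = 0.24; P(data | bag B) = (3/10)(7/10) = 0.21; P(data | bag C) = (3/12)(9/12) = 0.1875; P(data | bag D) = (2/10)(8/10) = 0.16.
Multiplying each by its prior: 1/10 · 0.24 = 0.024, 2/5 · 0.21 = 0.084, 1/5 · 0.1875 = 0.0375, 3/10 · 0.16 = 0.048; with total 0.1935.
By Bayes' rule, P(bag C | data) = (0.0375) / (0.1935) = 0.1938.

0.1938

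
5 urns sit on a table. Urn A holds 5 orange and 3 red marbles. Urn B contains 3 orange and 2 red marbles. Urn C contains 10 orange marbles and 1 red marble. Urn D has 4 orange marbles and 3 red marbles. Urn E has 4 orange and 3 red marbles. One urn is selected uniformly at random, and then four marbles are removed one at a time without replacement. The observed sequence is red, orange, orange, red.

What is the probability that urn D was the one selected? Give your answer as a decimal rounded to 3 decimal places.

The likelihood of the observed sequence under each hypothesis: P(data | urn A) = (3/8)(5/7)(4/6)(2/5) = 1/14; P(data | urn B) = (2/5)(3/4)(2/3)(1/2) = 1/10; P(data | urn C) = (1/11)(10/10)(9/9)(0/8) = 0; P(data | urn D) = (3/7)(4/6)(3/5)(2/4) = 3/35; P(data | urn E) = (3/7)(4/6)(3/5)(2/4) = 3/35.
Multiplying each by its prior: 1/5 · 1/14 = 1/70, 1/5 · 1/10 = 1/50, 1/5 · 0 = 0, 1/5 · 3/35 = 3/175, 1/5 · 3/35 = 3/175; these sum to 12/175.
Hence P(urn D | data) = (3/175) / (12/175) = 1/4.

0.250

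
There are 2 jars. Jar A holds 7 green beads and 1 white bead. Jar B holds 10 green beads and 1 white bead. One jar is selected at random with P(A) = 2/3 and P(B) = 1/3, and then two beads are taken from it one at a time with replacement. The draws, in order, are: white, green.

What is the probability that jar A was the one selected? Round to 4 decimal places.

Compute the likelihood of the observed sequence for each case: P(data | jar A) = (1/8)(7/8) = 0.10938; P(data | jar B) = (1/11)(10/11) = 0.082645.
Multiplying each by its prior: 2/3 · 0.10938 = 0.072917, 1/3 · 0.082645 = 0.027548; with total 0.10046.
By Bayes' rule, P(jar A | data) = (0.072917) / (0.10046) = 0.72579.

0.7258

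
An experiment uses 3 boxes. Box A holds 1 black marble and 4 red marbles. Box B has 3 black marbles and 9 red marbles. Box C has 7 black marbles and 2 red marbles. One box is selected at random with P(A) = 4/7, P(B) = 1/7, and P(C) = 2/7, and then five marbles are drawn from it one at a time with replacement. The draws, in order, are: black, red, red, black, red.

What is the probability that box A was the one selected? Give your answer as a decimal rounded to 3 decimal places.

Under each hypothesis, the probability of the observed sequence is: P(data | box A) = (1/5)(4/5)(4/5)(1/5)(4/5) = 0.02048; P(data | box B) = (3/12)(9/12)(9/12)(3/12)(9/12) = 0.026367; P(data | box C) = (7/9)(2/9)(2/9)(7/9)(2/9) = 0.0066386.
Multiplying each by its prior: 4/7 · 0.02048 = 0.011703, 1/7 · 0.026367 = 0.0037667, 2/7 · 0.0066386 = 0.0018967; these sum to 0.017366.
Hence P(box A | data) = (0.011703) / (0.017366) = 0.67388.

0.674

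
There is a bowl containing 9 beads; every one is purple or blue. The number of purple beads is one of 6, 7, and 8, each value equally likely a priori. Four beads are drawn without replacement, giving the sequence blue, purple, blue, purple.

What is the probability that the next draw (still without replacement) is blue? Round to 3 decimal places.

0.136

The likelihood of the observed sequence under each hypothesis: P(data | r = 6) = (3/9)(6/8)(2/7)(5/6) = 5/84; P(data | r = 7) = (2/9)(7/8)(1/7)(6/6) = 1/36; P(data | r = 8) = (1/9)(8/8)(0/7) = 0.
Weighting by the prior gives 1/3 · 5/84 = 5/252, 1/3 · 1/36 = 1/108, 1/3 · 0 = 0; these sum to 11/378.
Normalising, the posterior is P(r = 6 | data) = 15/22, P(r = 7 | data) = 7/22, P(r = 8 | data) = 0.
Averaging over the posterior, P(blue next | data) = (1/5)(15/22) + (0)(7/22) = 3/22.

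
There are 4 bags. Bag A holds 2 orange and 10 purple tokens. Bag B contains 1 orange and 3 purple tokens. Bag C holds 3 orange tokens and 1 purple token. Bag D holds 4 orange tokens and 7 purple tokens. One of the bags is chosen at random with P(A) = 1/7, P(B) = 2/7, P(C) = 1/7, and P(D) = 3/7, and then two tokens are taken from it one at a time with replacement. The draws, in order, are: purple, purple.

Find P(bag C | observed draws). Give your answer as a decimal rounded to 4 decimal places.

Under each hypothesis, the probability of the observed sequence is: P(data | bag A) = (10/12)(10/12) = 0.69444; P(data | bag B) = (3/4)(3/4) = 0.5625; P(data | bag C) = (1/4)(1/4) = 0.0625; P(data | bag D) = (7/11)(7/11) = 0.40496.
Multiplying each by its prior: 1/7 · 0.69444 = 0.099206, 2/7 · 0.5625 = 0.16071, 1/7 · 0.0625 = 0.0089286, 3/7 · 0.40496 = 0.17355; with total 0.4424.
So P(bag C | data) = (0.0089286) / (0.4424) = 0.020182.

0.0202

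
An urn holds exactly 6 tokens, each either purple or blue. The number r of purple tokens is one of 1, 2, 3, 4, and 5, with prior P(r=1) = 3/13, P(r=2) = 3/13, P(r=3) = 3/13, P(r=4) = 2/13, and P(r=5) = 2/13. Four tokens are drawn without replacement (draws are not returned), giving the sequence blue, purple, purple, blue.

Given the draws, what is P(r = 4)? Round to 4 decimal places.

For each hypothesis, P(data | H) works out to: P(data | r = 1) = (5/6)(1/5)(0/4) = 0; P(data | r = 2) = (4/6)(2/5)(1/4)(3/3) = 1/15; P(data | r = 3) = (3/6)(3/5)(2/4)(2/3) = 1/10; P(data | r = 4) = (2/6)(4/5)(3/4)(1/3) = 1/15; P(data | r = 5) = (1/6)(5/5)(4/4)(0/3) = 0.
The prior-weighted likelihoods are 3/13 · 0 = 0, 3/13 · 1/15 = 1/65, 3/13 · 1/10 = 3/130, 2/13 · 1/15 = 2/195, 2/13 · 0 = 0; with total 19/390.
Therefore the posterior P(r = 4 | data) = (2/195) / (19/390) = 4/19.

0.2105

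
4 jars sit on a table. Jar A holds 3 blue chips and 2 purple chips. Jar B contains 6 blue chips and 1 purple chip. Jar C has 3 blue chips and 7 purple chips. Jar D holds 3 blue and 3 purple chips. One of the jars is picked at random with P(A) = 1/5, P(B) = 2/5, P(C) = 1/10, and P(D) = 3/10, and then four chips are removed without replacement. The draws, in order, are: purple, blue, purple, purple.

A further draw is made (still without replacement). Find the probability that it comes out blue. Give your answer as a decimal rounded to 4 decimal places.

0.6970

Under each hypothesis, the probability of the observed sequence is: P(data | jar A) = (2/5)(3/4)(1/3)(0/2) = 0; P(data | jar B) = (1/7)(6/6)(0/5) = 0; P(data | jar C) = (7/10)(3/9)(6/8)(5/7) = 1/8; P(data | jar D) = (3/6)(3/5)(2/4)(1/3) = 1/20.
Multiplying each by its prior: 1/5 · 0 = 0, 2/5 · 0 = 0, 1/10 · 1/8 = 1/80, 3/10 · 1/20 = 3/200; these sum to 11/400.
The posterior is then P(jar A | data) = 0, P(jar B | data) = 0, P(jar C | data) = 5/11, P(jar D | data) = 6/11.
Averaging over the posterior, P(blue next | data) = (1/3)(5/11) + (1)(6/11) = 23/33.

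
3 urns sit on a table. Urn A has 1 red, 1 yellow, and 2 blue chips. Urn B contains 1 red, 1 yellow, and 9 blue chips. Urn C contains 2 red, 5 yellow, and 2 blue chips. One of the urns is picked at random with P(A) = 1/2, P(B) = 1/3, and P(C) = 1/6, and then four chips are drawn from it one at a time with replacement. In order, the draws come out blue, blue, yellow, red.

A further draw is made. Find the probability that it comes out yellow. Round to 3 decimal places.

For each hypothesis, P(data | H) works out to: P(data | urn A) = (2/4)(2/4)(1/4)(1/4) = 0.015625; P(data | urn B) = (9/11)(9/11)(1/11)(1/11) = 0.0055324; P(data | urn C) = (2/9)(2/9)(5/9)(2/9) = 0.0060966.
Multiplying each by its prior: 1/2 · 0.015625 = 0.0078125, 1/3 · 0.0055324 = 0.0018441, 1/6 · 0.0060966 = 0.0010161; these sum to 0.010673.
Dividing through by the total gives posterior P(urn A | data) = 0.732, P(urn B | data) = 0.17279, P(urn C | data) = 0.095206.
So P(yellow next | data) = Σ P(yellow next | H) P(H | data) = (1/4)(0.732) + (1/11)(0.17279) + (5/9)(0.095206) = 0.2516.

0.252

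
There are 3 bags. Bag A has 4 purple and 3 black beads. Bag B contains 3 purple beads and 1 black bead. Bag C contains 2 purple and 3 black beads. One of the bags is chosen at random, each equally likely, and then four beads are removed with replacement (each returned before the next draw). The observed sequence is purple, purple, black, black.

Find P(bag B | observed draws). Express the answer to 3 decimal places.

Under each hypothesis, the probability of the observed sequence is: P(data | bag A) = (4/7)(4/7)(3/7)(3/7) = 0.059975; P(data | bag B) = (3/4)(3/4)(1/4)(1/4) = 0.035156; P(data | bag C) = (2/5)(2/5)(3/5)(3/5) = 0.0576.
The prior-weighted likelihoods are 1/3 · 0.059975 = 0.019992, 1/3 · 0.035156 = 0.011719, 1/3 · 0.0576 = 0.0192; these sum to 0.05091.
So P(bag B | data) = (0.011719) / (0.05091) = 0.23018.

0.230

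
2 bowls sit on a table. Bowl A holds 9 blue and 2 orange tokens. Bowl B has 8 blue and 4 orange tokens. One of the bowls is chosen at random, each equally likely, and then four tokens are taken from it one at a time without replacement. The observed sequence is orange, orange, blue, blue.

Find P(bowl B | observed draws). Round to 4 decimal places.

The likelihood of the observed sequence under each hypothesis: P(data | bowl A) = (2/11)(1/10)(9/9)(8/8) = 1/55; P(data | bowl B) = (4/12)(3/11)(8/10)(7/9) = 28/495.
Multiplying each by its prior: 1/2 · 1/55 = 1/110, 1/2 · 28/495 = 14/495; with total 37/990.
By Bayes' rule, P(bowl B | data) = (14/495) / (37/990) = 28/37.

0.7568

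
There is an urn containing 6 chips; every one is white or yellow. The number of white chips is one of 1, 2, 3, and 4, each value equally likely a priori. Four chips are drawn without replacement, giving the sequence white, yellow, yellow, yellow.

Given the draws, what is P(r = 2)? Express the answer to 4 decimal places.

Compute the likelihood of the observed sequence for each case: P(data | r = 1) = (1/6)(5/5)(4/4)(3/3) = 1/6; P(data | r = 2) = (2/6)(4/5)(3/4)(2/3) = 2/15; P(data | r = 3) = (3/6)(3/5)(2/4)(1/3) = 1/20; P(data | r = 4) = (4/6)(2/5)(1/4)(0/3) = 0.
The prior-weighted likelihoods are 1/4 · 1/6 = 1/24, 1/4 · 2/15 = 1/30, 1/4 · 1/20 = 1/80, 1/4 · 0 = 0; with total 7/80.
So P(r = 2 | data) = (1/30) / (7/80) = 8/21.

0.3810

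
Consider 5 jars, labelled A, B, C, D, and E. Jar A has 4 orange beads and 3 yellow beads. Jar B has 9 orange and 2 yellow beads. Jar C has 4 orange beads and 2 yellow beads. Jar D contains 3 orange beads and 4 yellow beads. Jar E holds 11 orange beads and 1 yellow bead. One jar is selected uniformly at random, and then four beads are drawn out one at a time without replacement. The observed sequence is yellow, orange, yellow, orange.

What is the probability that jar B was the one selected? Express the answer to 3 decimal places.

0.071

Under each hypothesis, the probability of the observed sequence is: P(data | jar A) = (3/7)(4/6)(2/5)(3/4) = 0.085714; P(data | jar B) = (2/11)(9/10)(1/9)(8/8) = 0.018182; P(data | jar C) = (2/6)(4/5)(1/4)(3/3) = 0.066667; P(data | jar D) = (4/7)(3/6)(3/5)(2/4) = 0.085714; P(data | jar E) = (1/12)(11/11)(0/10) = 0.
The prior-weighted likelihoods are 1/5 · 0.085714 = 0.017143, 1/5 · 0.018182 = 0.0036364, 1/5 · 0.066667 = 0.013333, 1/5 · 0.085714 = 0.017143, 1/5 · 0 = 0; with total 0.051255.
Therefore the posterior P(jar B | data) = (0.0036364) / (0.051255) = 0.070946.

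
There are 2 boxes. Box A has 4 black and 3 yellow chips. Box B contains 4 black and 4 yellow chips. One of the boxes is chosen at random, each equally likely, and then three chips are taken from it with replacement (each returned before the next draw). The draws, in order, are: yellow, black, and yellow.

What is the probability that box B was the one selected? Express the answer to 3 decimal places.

Compute the likelihood of the observed sequence for each case: P(data | box A) = (3/7)(4/7)(3/7) = 0.10496; P(data | box B) = (4/8)(4/8)(4/8) = 0.125.
The prior-weighted likelihoods are 1/2 · 0.10496 = 0.052478, 1/2 · 0.125 = 0.0625; with total 0.11498.
By Bayes' rule, P(box B | data) = (0.0625) / (0.11498) = 0.54358.

0.544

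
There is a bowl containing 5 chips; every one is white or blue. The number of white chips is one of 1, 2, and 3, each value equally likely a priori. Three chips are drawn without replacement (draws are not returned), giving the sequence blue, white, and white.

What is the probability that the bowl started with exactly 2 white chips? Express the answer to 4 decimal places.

Under each hypothesis, the probability of the observed sequence is: P(data | r = 1) = (4/5)(1/4)(0/3) = 0; P(data | r = 2) = (3/5)(2/4)(1/3) = 1/10; P(data | r = 3) = (2/5)(3/4)(2/3) = 1/5.
The prior-weighted likelihoods are 1/3 · 0 = 0, 1/3 · 1/10 = 1/30, 1/3 · 1/5 = 1/15; with total 1/10.
So P(r = 2 | data) = (1/30) / (1/10) = 1/3.

0.3333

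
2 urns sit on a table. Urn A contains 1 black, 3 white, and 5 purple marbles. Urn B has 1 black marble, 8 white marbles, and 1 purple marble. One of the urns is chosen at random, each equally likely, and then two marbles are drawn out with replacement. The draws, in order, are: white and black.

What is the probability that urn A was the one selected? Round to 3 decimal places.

0.316

Under each hypothesis, the probability of the observed sequence is: P(data | urn A) = (3/9)(1/9) = 0.037037; P(data | urn B) = (8/10)(1/10) = 0.08.
The prior-weighted likelihoods are 1/2 · 0.037037 = 0.018519, 1/2 · 0.08 = 0.04; with total 0.058519.
Therefore the posterior P(urn A | data) = (0.018519) / (0.058519) = 0.31646.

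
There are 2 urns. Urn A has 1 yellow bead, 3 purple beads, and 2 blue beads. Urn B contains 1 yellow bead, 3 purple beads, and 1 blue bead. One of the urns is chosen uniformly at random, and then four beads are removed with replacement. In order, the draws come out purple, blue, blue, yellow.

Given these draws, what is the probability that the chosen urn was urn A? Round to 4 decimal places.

0.6586

The likelihood of the observed sequence under each hypothesis: P(data | urn A) = (3/6)(2/6)(2/6)(1/6) = 0.0092593; P(data | urn B) = (3/5)(1/5)(1/5)(1/5) = 0.0048.
Multiplying each by its prior: 1/2 · 0.0092593 = 0.0046296, 1/2 · 0.0048 = 0.0024; with total 0.0070296.
So P(urn A | data) = (0.0046296) / (0.0070296) = 0.65859.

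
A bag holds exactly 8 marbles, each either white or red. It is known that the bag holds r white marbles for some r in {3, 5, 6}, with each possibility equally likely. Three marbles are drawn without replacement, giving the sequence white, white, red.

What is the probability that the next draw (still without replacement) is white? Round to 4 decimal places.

The likelihood of the observed sequence under each hypothesis: P(data | r = 3) = (3/8)(2/7)(5/6) = 5/56; P(data | r = 5) = (5/8)(4/7)(3/6) = 5/28; P(data | r = 6) = (6/8)(5/7)(2/6) = 5/28.
Weighting by the prior gives 1/3 · 5/56 = 5/168, 1/3 · 5/28 = 5/84, 1/3 · 5/28 = 5/84; summing to 25/168.
Normalising, the posterior is P(r = 3 | data) = 1/5, P(r = 5 | data) = 2/5, P(r = 6 | data) = 2/5.
So P(white next | data) = Σ P(white next | H) P(H | data) = (1/5)(1/5) + (3/5)(2/5) + (4/5)(2/5) = 3/5.

0.6000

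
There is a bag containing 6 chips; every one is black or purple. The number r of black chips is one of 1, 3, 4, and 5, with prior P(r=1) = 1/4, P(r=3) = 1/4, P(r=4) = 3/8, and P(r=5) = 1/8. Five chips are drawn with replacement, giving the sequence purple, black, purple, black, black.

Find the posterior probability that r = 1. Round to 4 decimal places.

0.0350

Compute the likelihood of the observed sequence for each case: P(data | r = 1) = (5/6)(1/6)(5/6)(1/6)(1/6) = 0.003215; P(data | r = 3) = (3/6)(3/6)(3/6)(3/6)(3/6) = 0.03125; P(data | r = 4) = (2/6)(4/6)(2/6)(4/6)(4/6) = 0.032922; P(data | r = 5) = (1/6)(5/6)(1/6)(5/6)(5/6) = 0.016075.
The prior-weighted likelihoods are 1/4 · 0.003215 = 0.00080376, 1/4 · 0.03125 = 0.0078125, 3/8 · 0.032922 = 0.012346, 1/8 · 0.016075 = 0.0020094; summing to 0.022971.
Therefore the posterior P(r = 1 | data) = (0.00080376) / (0.022971) = 0.03499.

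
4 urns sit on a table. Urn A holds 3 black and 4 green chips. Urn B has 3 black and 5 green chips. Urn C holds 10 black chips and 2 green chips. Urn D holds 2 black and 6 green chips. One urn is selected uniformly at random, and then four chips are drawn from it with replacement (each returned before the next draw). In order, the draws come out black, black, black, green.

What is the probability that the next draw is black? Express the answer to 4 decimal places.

The likelihood of the observed sequence under each hypothesis: P(data | urn A) = (3/7)(3/7)(3/7)(4/7) = 0.044981; P(data | urn B) = (3/8)(3/8)(3/8)(5/8) = 0.032959; P(data | urn C) = (10/12)(10/12)(10/12)(2/12) = 0.096451; P(data | urn D) = (2/8)(2/8)(2/8)(6/8) = 0.011719.
The prior-weighted likelihoods are 1/4 · 0.044981 = 0.011245, 1/4 · 0.032959 = 0.0082397, 1/4 · 0.096451 = 0.024113, 1/4 · 0.011719 = 0.0029297; summing to 0.046527.
Dividing through by the total gives posterior P(urn A | data) = 0.24169, P(urn B | data) = 0.17709, P(urn C | data) = 0.51825, P(urn D | data) = 0.062967.
Averaging over the posterior, P(black next | data) = (3/7)(0.24169) + (3/8)(0.17709) + (5/6)(0.51825) + (1/4)(0.062967) = 0.61761.

0.6176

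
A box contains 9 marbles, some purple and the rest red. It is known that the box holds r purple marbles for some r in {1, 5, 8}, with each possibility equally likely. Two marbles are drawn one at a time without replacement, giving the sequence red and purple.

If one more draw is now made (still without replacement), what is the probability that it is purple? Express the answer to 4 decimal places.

0.5397

For each hypothesis, P(data | H) works out to: P(data | r = 1) = (8/9)(1/8) = 1/9; P(data | r = 5) = (4/9)(5/8) = 5/18; P(data | r = 8) = (1/9)(8/8) = 1/9.
Multiplying each by its prior: 1/3 · 1/9 = 1/27, 1/3 · 5/18 = 5/54, 1/3 · 1/9 = 1/27; summing to 1/6.
Normalising, the posterior is P(r = 1 | data) = 2/9, P(r = 5 | data) = 5/9, P(r = 8 | data) = 2/9.
So P(purple next | data) = Σ P(purple next | H) P(H | data) = (0)(2/9) + (4/7)(5/9) + (1)(2/9) = 34/63.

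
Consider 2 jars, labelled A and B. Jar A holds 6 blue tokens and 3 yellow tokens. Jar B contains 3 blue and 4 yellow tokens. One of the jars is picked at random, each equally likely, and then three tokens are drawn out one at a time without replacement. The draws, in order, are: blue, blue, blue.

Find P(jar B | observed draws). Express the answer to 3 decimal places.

For each hypothesis, P(data | H) works out to: P(data | jar A) = (6/9)(5/8)(4/7) = 5/21; P(data | jar B) = (3/7)(2/6)(1/5) = 1/35.
The prior-weighted likelihoods are 1/2 · 5/21 = 5/42, 1/2 · 1/35 = 1/70; these sum to 2/15.
Hence P(jar B | data) = (1/70) / (2/15) = 3/28.

0.107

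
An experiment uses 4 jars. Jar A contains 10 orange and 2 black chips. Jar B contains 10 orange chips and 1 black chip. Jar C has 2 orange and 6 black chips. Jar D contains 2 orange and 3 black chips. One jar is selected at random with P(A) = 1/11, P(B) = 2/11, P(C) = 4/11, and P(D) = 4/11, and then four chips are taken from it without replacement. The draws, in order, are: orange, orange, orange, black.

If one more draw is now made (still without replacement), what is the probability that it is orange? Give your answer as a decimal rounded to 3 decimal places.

0.950

For each hypothesis, P(data | H) works out to: P(data | jar A) = (10/12)(9/11)(8/10)(2/9) = 4/33; P(data | jar B) = (10/11)(9/10)(8/9)(1/8) = 1/11; P(data | jar C) = (2/8)(1/7)(0/6) = 0; P(data | jar D) = (2/5)(1/4)(0/3) = 0.
Multiplying each by its prior: 1/11 · 4/33 = 4/363, 2/11 · 1/11 = 2/121, 4/11 · 0 = 0, 4/11 · 0 = 0; these sum to 10/363.
Normalising, the posterior is P(jar A | data) = 2/5, P(jar B | data) = 3/5, P(jar C | data) = 0, P(jar D | data) = 0.
The predictive probability is P(orange next | data) = (7/8)(2/5) + (1)(3/5) = 19/20.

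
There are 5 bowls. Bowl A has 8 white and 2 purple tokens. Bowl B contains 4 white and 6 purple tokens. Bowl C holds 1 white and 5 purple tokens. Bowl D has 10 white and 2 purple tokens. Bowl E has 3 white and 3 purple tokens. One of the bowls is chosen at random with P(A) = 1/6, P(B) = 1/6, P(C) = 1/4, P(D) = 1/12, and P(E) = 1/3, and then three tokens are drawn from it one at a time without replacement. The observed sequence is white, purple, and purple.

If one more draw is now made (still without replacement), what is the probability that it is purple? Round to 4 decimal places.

0.5965

The likelihood of the observed sequence under each hypothesis: P(data | bowl A) = (8/10)(2/9)(1/8) = 0.022222; P(data | bowl B) = (4/10)(6/9)(5/8) = 0.16667; P(data | bowl C) = (1/6)(5/5)(4/4) = 0.16667; P(data | bowl D) = (10/12)(2/11)(1/10) = 0.015152; P(data | bowl E) = (3/6)(3/5)(2/4) = 0.15.
The prior-weighted likelihoods are 1/6 · 0.022222 = 0.0037037, 1/6 · 0.16667 = 0.027778, 1/4 · 0.16667 = 0.041667, 1/12 · 0.015152 = 0.0012626, 1/3 · 0.15 = 0.05; these sum to 0.12441.
Dividing through by the total gives posterior P(bowl A | data) = 0.02977, P(bowl B | data) = 0.22327, P(bowl C | data) = 0.33491, P(bowl D | data) = 0.010149, P(bowl E | data) = 0.40189.
So P(purple next | data) = Σ P(purple next | H) P(H | data) = (0)(0.02977) + (4/7)(0.22327) + (1)(0.33491) + (0)(0.010149) + (1/3)(0.40189) = 0.59646.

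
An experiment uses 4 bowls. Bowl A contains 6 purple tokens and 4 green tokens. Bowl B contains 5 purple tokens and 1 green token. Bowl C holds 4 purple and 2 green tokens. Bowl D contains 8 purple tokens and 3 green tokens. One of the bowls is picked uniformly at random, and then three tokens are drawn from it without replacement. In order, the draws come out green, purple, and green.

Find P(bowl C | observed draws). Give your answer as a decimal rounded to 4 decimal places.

0.3099

The likelihood of the observed sequence under each hypothesis: P(data | bowl A) = (4/10)(6/9)(3/8) = 0.1; P(data | bowl B) = (1/6)(5/5)(0/4) = 0; P(data | bowl C) = (2/6)(4/5)(1/4) = 0.066667; P(data | bowl D) = (3/11)(8/10)(2/9) = 0.048485.
The prior-weighted likelihoods are 1/4 · 0.1 = 0.025, 1/4 · 0 = 0, 1/4 · 0.066667 = 0.016667, 1/4 · 0.048485 = 0.012121; these sum to 0.053788.
By Bayes' rule, P(bowl C | data) = (0.016667) / (0.053788) = 0.30986.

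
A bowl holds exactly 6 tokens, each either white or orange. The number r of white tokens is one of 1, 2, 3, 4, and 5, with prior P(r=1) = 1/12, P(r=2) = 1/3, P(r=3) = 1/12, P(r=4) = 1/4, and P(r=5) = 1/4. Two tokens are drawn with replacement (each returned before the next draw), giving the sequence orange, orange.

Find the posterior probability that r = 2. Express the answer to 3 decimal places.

0.566

For each hypothesis, P(data | H) works out to: P(data | r = 1) = (5/6)(5/6) = 25/36; P(data | r = 2) = (4/6)(4/6) = 4/9; P(data | r = 3) = (3/6)(3/6) = 1/4; P(data | r = 4) = (2/6)(2/6) = 1/9; P(data | r = 5) = (1/6)(1/6) = 1/36.
Multiplying each by its prior: 1/12 · 25/36 = 25/432, 1/3 · 4/9 = 4/27, 1/12 · 1/4 = 1/48, 1/4 · 1/9 = 1/36, 1/4 · 1/36 = 1/144; these sum to 113/432.
By Bayes' rule, P(r = 2 | data) = (4/27) / (113/432) = 64/113.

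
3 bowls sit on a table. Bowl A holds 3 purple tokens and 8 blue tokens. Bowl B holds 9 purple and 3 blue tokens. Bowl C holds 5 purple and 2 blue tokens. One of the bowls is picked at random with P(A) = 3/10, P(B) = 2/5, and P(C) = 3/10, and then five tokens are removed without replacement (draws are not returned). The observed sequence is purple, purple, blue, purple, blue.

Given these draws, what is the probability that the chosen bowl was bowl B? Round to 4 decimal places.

For each hypothesis, P(data | H) works out to: P(data | bowl A) = (3/11)(2/10)(8/9)(1/8)(7/7) = 0.0060606; P(data | bowl B) = (9/12)(8/11)(3/10)(7/9)(2/8) = 0.031818; P(data | bowl C) = (5/7)(4/6)(2/5)(3/4)(1/3) = 0.047619.
Weighting by the prior gives 3/10 · 0.0060606 = 0.0018182, 2/5 · 0.031818 = 0.012727, 3/10 · 0.047619 = 0.014286; these sum to 0.028831.
Hence P(bowl B | data) = (0.012727) / (0.028831) = 0.44144.

0.4414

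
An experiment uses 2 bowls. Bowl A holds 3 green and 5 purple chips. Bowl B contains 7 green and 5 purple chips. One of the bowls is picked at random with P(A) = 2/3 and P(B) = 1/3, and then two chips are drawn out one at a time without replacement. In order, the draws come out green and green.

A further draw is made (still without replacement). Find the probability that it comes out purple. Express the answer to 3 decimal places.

The likelihood of the observed sequence under each hypothesis: P(data | bowl A) = (3/8)(2/7) = 3/28; P(data | bowl B) = (7/12)(6/11) = 7/22.
Multiplying each by its prior: 2/3 · 3/28 = 1/14, 1/3 · 7/22 = 7/66; summing to 41/231.
Dividing through by the total gives posterior P(bowl A | data) = 33/82, P(bowl B | data) = 49/82.
The predictive probability is P(purple next | data) = (5/6)(33/82) + (1/2)(49/82) = 26/41.

0.634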